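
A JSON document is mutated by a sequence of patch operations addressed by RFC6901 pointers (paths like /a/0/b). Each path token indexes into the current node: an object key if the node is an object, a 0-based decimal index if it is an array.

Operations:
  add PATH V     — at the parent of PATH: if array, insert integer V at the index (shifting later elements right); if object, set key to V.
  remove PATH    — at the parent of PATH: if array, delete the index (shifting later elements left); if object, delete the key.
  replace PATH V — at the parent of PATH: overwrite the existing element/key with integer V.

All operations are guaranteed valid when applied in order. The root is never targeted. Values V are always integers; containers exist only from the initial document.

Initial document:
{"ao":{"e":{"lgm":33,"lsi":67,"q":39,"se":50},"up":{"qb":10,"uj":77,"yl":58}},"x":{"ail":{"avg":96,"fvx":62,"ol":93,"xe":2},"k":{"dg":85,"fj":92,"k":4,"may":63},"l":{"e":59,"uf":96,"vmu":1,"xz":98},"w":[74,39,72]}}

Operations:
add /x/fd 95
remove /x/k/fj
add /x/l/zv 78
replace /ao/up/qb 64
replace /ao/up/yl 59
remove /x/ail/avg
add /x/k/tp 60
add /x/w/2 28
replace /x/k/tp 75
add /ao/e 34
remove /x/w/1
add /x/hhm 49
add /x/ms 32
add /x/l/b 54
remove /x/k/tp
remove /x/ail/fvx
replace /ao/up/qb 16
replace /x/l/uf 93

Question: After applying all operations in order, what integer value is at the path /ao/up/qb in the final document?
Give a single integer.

Answer: 16

Derivation:
After op 1 (add /x/fd 95): {"ao":{"e":{"lgm":33,"lsi":67,"q":39,"se":50},"up":{"qb":10,"uj":77,"yl":58}},"x":{"ail":{"avg":96,"fvx":62,"ol":93,"xe":2},"fd":95,"k":{"dg":85,"fj":92,"k":4,"may":63},"l":{"e":59,"uf":96,"vmu":1,"xz":98},"w":[74,39,72]}}
After op 2 (remove /x/k/fj): {"ao":{"e":{"lgm":33,"lsi":67,"q":39,"se":50},"up":{"qb":10,"uj":77,"yl":58}},"x":{"ail":{"avg":96,"fvx":62,"ol":93,"xe":2},"fd":95,"k":{"dg":85,"k":4,"may":63},"l":{"e":59,"uf":96,"vmu":1,"xz":98},"w":[74,39,72]}}
After op 3 (add /x/l/zv 78): {"ao":{"e":{"lgm":33,"lsi":67,"q":39,"se":50},"up":{"qb":10,"uj":77,"yl":58}},"x":{"ail":{"avg":96,"fvx":62,"ol":93,"xe":2},"fd":95,"k":{"dg":85,"k":4,"may":63},"l":{"e":59,"uf":96,"vmu":1,"xz":98,"zv":78},"w":[74,39,72]}}
After op 4 (replace /ao/up/qb 64): {"ao":{"e":{"lgm":33,"lsi":67,"q":39,"se":50},"up":{"qb":64,"uj":77,"yl":58}},"x":{"ail":{"avg":96,"fvx":62,"ol":93,"xe":2},"fd":95,"k":{"dg":85,"k":4,"may":63},"l":{"e":59,"uf":96,"vmu":1,"xz":98,"zv":78},"w":[74,39,72]}}
After op 5 (replace /ao/up/yl 59): {"ao":{"e":{"lgm":33,"lsi":67,"q":39,"se":50},"up":{"qb":64,"uj":77,"yl":59}},"x":{"ail":{"avg":96,"fvx":62,"ol":93,"xe":2},"fd":95,"k":{"dg":85,"k":4,"may":63},"l":{"e":59,"uf":96,"vmu":1,"xz":98,"zv":78},"w":[74,39,72]}}
After op 6 (remove /x/ail/avg): {"ao":{"e":{"lgm":33,"lsi":67,"q":39,"se":50},"up":{"qb":64,"uj":77,"yl":59}},"x":{"ail":{"fvx":62,"ol":93,"xe":2},"fd":95,"k":{"dg":85,"k":4,"may":63},"l":{"e":59,"uf":96,"vmu":1,"xz":98,"zv":78},"w":[74,39,72]}}
After op 7 (add /x/k/tp 60): {"ao":{"e":{"lgm":33,"lsi":67,"q":39,"se":50},"up":{"qb":64,"uj":77,"yl":59}},"x":{"ail":{"fvx":62,"ol":93,"xe":2},"fd":95,"k":{"dg":85,"k":4,"may":63,"tp":60},"l":{"e":59,"uf":96,"vmu":1,"xz":98,"zv":78},"w":[74,39,72]}}
After op 8 (add /x/w/2 28): {"ao":{"e":{"lgm":33,"lsi":67,"q":39,"se":50},"up":{"qb":64,"uj":77,"yl":59}},"x":{"ail":{"fvx":62,"ol":93,"xe":2},"fd":95,"k":{"dg":85,"k":4,"may":63,"tp":60},"l":{"e":59,"uf":96,"vmu":1,"xz":98,"zv":78},"w":[74,39,28,72]}}
After op 9 (replace /x/k/tp 75): {"ao":{"e":{"lgm":33,"lsi":67,"q":39,"se":50},"up":{"qb":64,"uj":77,"yl":59}},"x":{"ail":{"fvx":62,"ol":93,"xe":2},"fd":95,"k":{"dg":85,"k":4,"may":63,"tp":75},"l":{"e":59,"uf":96,"vmu":1,"xz":98,"zv":78},"w":[74,39,28,72]}}
After op 10 (add /ao/e 34): {"ao":{"e":34,"up":{"qb":64,"uj":77,"yl":59}},"x":{"ail":{"fvx":62,"ol":93,"xe":2},"fd":95,"k":{"dg":85,"k":4,"may":63,"tp":75},"l":{"e":59,"uf":96,"vmu":1,"xz":98,"zv":78},"w":[74,39,28,72]}}
After op 11 (remove /x/w/1): {"ao":{"e":34,"up":{"qb":64,"uj":77,"yl":59}},"x":{"ail":{"fvx":62,"ol":93,"xe":2},"fd":95,"k":{"dg":85,"k":4,"may":63,"tp":75},"l":{"e":59,"uf":96,"vmu":1,"xz":98,"zv":78},"w":[74,28,72]}}
After op 12 (add /x/hhm 49): {"ao":{"e":34,"up":{"qb":64,"uj":77,"yl":59}},"x":{"ail":{"fvx":62,"ol":93,"xe":2},"fd":95,"hhm":49,"k":{"dg":85,"k":4,"may":63,"tp":75},"l":{"e":59,"uf":96,"vmu":1,"xz":98,"zv":78},"w":[74,28,72]}}
After op 13 (add /x/ms 32): {"ao":{"e":34,"up":{"qb":64,"uj":77,"yl":59}},"x":{"ail":{"fvx":62,"ol":93,"xe":2},"fd":95,"hhm":49,"k":{"dg":85,"k":4,"may":63,"tp":75},"l":{"e":59,"uf":96,"vmu":1,"xz":98,"zv":78},"ms":32,"w":[74,28,72]}}
After op 14 (add /x/l/b 54): {"ao":{"e":34,"up":{"qb":64,"uj":77,"yl":59}},"x":{"ail":{"fvx":62,"ol":93,"xe":2},"fd":95,"hhm":49,"k":{"dg":85,"k":4,"may":63,"tp":75},"l":{"b":54,"e":59,"uf":96,"vmu":1,"xz":98,"zv":78},"ms":32,"w":[74,28,72]}}
After op 15 (remove /x/k/tp): {"ao":{"e":34,"up":{"qb":64,"uj":77,"yl":59}},"x":{"ail":{"fvx":62,"ol":93,"xe":2},"fd":95,"hhm":49,"k":{"dg":85,"k":4,"may":63},"l":{"b":54,"e":59,"uf":96,"vmu":1,"xz":98,"zv":78},"ms":32,"w":[74,28,72]}}
After op 16 (remove /x/ail/fvx): {"ao":{"e":34,"up":{"qb":64,"uj":77,"yl":59}},"x":{"ail":{"ol":93,"xe":2},"fd":95,"hhm":49,"k":{"dg":85,"k":4,"may":63},"l":{"b":54,"e":59,"uf":96,"vmu":1,"xz":98,"zv":78},"ms":32,"w":[74,28,72]}}
After op 17 (replace /ao/up/qb 16): {"ao":{"e":34,"up":{"qb":16,"uj":77,"yl":59}},"x":{"ail":{"ol":93,"xe":2},"fd":95,"hhm":49,"k":{"dg":85,"k":4,"may":63},"l":{"b":54,"e":59,"uf":96,"vmu":1,"xz":98,"zv":78},"ms":32,"w":[74,28,72]}}
After op 18 (replace /x/l/uf 93): {"ao":{"e":34,"up":{"qb":16,"uj":77,"yl":59}},"x":{"ail":{"ol":93,"xe":2},"fd":95,"hhm":49,"k":{"dg":85,"k":4,"may":63},"l":{"b":54,"e":59,"uf":93,"vmu":1,"xz":98,"zv":78},"ms":32,"w":[74,28,72]}}
Value at /ao/up/qb: 16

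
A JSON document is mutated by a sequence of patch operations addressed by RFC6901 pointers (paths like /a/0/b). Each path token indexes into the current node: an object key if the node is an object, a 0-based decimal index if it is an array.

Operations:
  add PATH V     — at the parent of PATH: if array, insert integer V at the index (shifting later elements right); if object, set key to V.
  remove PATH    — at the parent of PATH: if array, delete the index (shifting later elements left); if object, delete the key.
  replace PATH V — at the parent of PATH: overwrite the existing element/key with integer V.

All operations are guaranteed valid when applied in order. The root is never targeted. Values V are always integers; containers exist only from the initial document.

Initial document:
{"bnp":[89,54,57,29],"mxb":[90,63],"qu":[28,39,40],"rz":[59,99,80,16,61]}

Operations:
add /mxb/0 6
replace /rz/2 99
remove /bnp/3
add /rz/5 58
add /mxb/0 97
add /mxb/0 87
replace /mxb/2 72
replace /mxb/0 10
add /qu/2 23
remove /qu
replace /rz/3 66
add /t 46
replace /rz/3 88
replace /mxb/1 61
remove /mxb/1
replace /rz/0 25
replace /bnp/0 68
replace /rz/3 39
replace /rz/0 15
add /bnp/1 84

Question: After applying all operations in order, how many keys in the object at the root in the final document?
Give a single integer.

Answer: 4

Derivation:
After op 1 (add /mxb/0 6): {"bnp":[89,54,57,29],"mxb":[6,90,63],"qu":[28,39,40],"rz":[59,99,80,16,61]}
After op 2 (replace /rz/2 99): {"bnp":[89,54,57,29],"mxb":[6,90,63],"qu":[28,39,40],"rz":[59,99,99,16,61]}
After op 3 (remove /bnp/3): {"bnp":[89,54,57],"mxb":[6,90,63],"qu":[28,39,40],"rz":[59,99,99,16,61]}
After op 4 (add /rz/5 58): {"bnp":[89,54,57],"mxb":[6,90,63],"qu":[28,39,40],"rz":[59,99,99,16,61,58]}
After op 5 (add /mxb/0 97): {"bnp":[89,54,57],"mxb":[97,6,90,63],"qu":[28,39,40],"rz":[59,99,99,16,61,58]}
After op 6 (add /mxb/0 87): {"bnp":[89,54,57],"mxb":[87,97,6,90,63],"qu":[28,39,40],"rz":[59,99,99,16,61,58]}
After op 7 (replace /mxb/2 72): {"bnp":[89,54,57],"mxb":[87,97,72,90,63],"qu":[28,39,40],"rz":[59,99,99,16,61,58]}
After op 8 (replace /mxb/0 10): {"bnp":[89,54,57],"mxb":[10,97,72,90,63],"qu":[28,39,40],"rz":[59,99,99,16,61,58]}
After op 9 (add /qu/2 23): {"bnp":[89,54,57],"mxb":[10,97,72,90,63],"qu":[28,39,23,40],"rz":[59,99,99,16,61,58]}
After op 10 (remove /qu): {"bnp":[89,54,57],"mxb":[10,97,72,90,63],"rz":[59,99,99,16,61,58]}
After op 11 (replace /rz/3 66): {"bnp":[89,54,57],"mxb":[10,97,72,90,63],"rz":[59,99,99,66,61,58]}
After op 12 (add /t 46): {"bnp":[89,54,57],"mxb":[10,97,72,90,63],"rz":[59,99,99,66,61,58],"t":46}
After op 13 (replace /rz/3 88): {"bnp":[89,54,57],"mxb":[10,97,72,90,63],"rz":[59,99,99,88,61,58],"t":46}
After op 14 (replace /mxb/1 61): {"bnp":[89,54,57],"mxb":[10,61,72,90,63],"rz":[59,99,99,88,61,58],"t":46}
After op 15 (remove /mxb/1): {"bnp":[89,54,57],"mxb":[10,72,90,63],"rz":[59,99,99,88,61,58],"t":46}
After op 16 (replace /rz/0 25): {"bnp":[89,54,57],"mxb":[10,72,90,63],"rz":[25,99,99,88,61,58],"t":46}
After op 17 (replace /bnp/0 68): {"bnp":[68,54,57],"mxb":[10,72,90,63],"rz":[25,99,99,88,61,58],"t":46}
After op 18 (replace /rz/3 39): {"bnp":[68,54,57],"mxb":[10,72,90,63],"rz":[25,99,99,39,61,58],"t":46}
After op 19 (replace /rz/0 15): {"bnp":[68,54,57],"mxb":[10,72,90,63],"rz":[15,99,99,39,61,58],"t":46}
After op 20 (add /bnp/1 84): {"bnp":[68,84,54,57],"mxb":[10,72,90,63],"rz":[15,99,99,39,61,58],"t":46}
Size at the root: 4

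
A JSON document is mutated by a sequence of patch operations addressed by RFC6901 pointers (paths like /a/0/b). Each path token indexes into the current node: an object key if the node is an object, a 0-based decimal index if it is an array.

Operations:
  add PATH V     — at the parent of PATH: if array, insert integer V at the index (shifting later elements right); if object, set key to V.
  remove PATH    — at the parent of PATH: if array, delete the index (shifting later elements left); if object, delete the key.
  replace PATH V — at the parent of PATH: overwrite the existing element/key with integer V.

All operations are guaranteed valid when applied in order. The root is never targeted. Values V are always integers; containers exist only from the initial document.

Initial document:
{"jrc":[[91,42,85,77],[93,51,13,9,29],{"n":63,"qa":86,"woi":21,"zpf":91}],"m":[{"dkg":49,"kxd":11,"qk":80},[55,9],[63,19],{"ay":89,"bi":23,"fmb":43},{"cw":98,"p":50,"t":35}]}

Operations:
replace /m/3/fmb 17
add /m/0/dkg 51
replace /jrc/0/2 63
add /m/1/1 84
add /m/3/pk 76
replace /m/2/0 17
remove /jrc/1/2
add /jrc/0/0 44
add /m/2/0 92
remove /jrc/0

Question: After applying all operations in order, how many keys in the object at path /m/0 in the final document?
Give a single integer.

Answer: 3

Derivation:
After op 1 (replace /m/3/fmb 17): {"jrc":[[91,42,85,77],[93,51,13,9,29],{"n":63,"qa":86,"woi":21,"zpf":91}],"m":[{"dkg":49,"kxd":11,"qk":80},[55,9],[63,19],{"ay":89,"bi":23,"fmb":17},{"cw":98,"p":50,"t":35}]}
After op 2 (add /m/0/dkg 51): {"jrc":[[91,42,85,77],[93,51,13,9,29],{"n":63,"qa":86,"woi":21,"zpf":91}],"m":[{"dkg":51,"kxd":11,"qk":80},[55,9],[63,19],{"ay":89,"bi":23,"fmb":17},{"cw":98,"p":50,"t":35}]}
After op 3 (replace /jrc/0/2 63): {"jrc":[[91,42,63,77],[93,51,13,9,29],{"n":63,"qa":86,"woi":21,"zpf":91}],"m":[{"dkg":51,"kxd":11,"qk":80},[55,9],[63,19],{"ay":89,"bi":23,"fmb":17},{"cw":98,"p":50,"t":35}]}
After op 4 (add /m/1/1 84): {"jrc":[[91,42,63,77],[93,51,13,9,29],{"n":63,"qa":86,"woi":21,"zpf":91}],"m":[{"dkg":51,"kxd":11,"qk":80},[55,84,9],[63,19],{"ay":89,"bi":23,"fmb":17},{"cw":98,"p":50,"t":35}]}
After op 5 (add /m/3/pk 76): {"jrc":[[91,42,63,77],[93,51,13,9,29],{"n":63,"qa":86,"woi":21,"zpf":91}],"m":[{"dkg":51,"kxd":11,"qk":80},[55,84,9],[63,19],{"ay":89,"bi":23,"fmb":17,"pk":76},{"cw":98,"p":50,"t":35}]}
After op 6 (replace /m/2/0 17): {"jrc":[[91,42,63,77],[93,51,13,9,29],{"n":63,"qa":86,"woi":21,"zpf":91}],"m":[{"dkg":51,"kxd":11,"qk":80},[55,84,9],[17,19],{"ay":89,"bi":23,"fmb":17,"pk":76},{"cw":98,"p":50,"t":35}]}
After op 7 (remove /jrc/1/2): {"jrc":[[91,42,63,77],[93,51,9,29],{"n":63,"qa":86,"woi":21,"zpf":91}],"m":[{"dkg":51,"kxd":11,"qk":80},[55,84,9],[17,19],{"ay":89,"bi":23,"fmb":17,"pk":76},{"cw":98,"p":50,"t":35}]}
After op 8 (add /jrc/0/0 44): {"jrc":[[44,91,42,63,77],[93,51,9,29],{"n":63,"qa":86,"woi":21,"zpf":91}],"m":[{"dkg":51,"kxd":11,"qk":80},[55,84,9],[17,19],{"ay":89,"bi":23,"fmb":17,"pk":76},{"cw":98,"p":50,"t":35}]}
After op 9 (add /m/2/0 92): {"jrc":[[44,91,42,63,77],[93,51,9,29],{"n":63,"qa":86,"woi":21,"zpf":91}],"m":[{"dkg":51,"kxd":11,"qk":80},[55,84,9],[92,17,19],{"ay":89,"bi":23,"fmb":17,"pk":76},{"cw":98,"p":50,"t":35}]}
After op 10 (remove /jrc/0): {"jrc":[[93,51,9,29],{"n":63,"qa":86,"woi":21,"zpf":91}],"m":[{"dkg":51,"kxd":11,"qk":80},[55,84,9],[92,17,19],{"ay":89,"bi":23,"fmb":17,"pk":76},{"cw":98,"p":50,"t":35}]}
Size at path /m/0: 3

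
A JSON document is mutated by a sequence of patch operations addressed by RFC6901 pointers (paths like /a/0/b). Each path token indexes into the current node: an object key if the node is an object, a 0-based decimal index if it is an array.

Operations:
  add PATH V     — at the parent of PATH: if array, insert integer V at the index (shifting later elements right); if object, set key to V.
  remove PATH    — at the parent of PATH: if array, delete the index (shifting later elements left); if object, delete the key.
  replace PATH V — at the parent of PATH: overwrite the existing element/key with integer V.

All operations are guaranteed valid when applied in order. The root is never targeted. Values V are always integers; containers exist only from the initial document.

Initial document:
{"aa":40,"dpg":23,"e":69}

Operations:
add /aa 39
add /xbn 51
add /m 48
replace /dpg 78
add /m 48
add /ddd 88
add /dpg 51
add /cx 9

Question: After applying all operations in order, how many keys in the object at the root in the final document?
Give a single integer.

Answer: 7

Derivation:
After op 1 (add /aa 39): {"aa":39,"dpg":23,"e":69}
After op 2 (add /xbn 51): {"aa":39,"dpg":23,"e":69,"xbn":51}
After op 3 (add /m 48): {"aa":39,"dpg":23,"e":69,"m":48,"xbn":51}
After op 4 (replace /dpg 78): {"aa":39,"dpg":78,"e":69,"m":48,"xbn":51}
After op 5 (add /m 48): {"aa":39,"dpg":78,"e":69,"m":48,"xbn":51}
After op 6 (add /ddd 88): {"aa":39,"ddd":88,"dpg":78,"e":69,"m":48,"xbn":51}
After op 7 (add /dpg 51): {"aa":39,"ddd":88,"dpg":51,"e":69,"m":48,"xbn":51}
After op 8 (add /cx 9): {"aa":39,"cx":9,"ddd":88,"dpg":51,"e":69,"m":48,"xbn":51}
Size at the root: 7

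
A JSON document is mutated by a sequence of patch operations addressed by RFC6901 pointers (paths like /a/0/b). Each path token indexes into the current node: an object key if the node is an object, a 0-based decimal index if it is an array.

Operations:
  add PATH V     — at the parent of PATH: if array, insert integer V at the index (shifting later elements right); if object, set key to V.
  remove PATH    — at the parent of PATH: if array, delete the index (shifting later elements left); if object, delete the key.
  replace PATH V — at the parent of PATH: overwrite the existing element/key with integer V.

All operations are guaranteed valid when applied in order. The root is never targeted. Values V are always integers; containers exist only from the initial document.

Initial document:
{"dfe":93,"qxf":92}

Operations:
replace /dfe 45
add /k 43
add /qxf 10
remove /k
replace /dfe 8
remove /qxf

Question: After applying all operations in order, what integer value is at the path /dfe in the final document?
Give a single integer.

Answer: 8

Derivation:
After op 1 (replace /dfe 45): {"dfe":45,"qxf":92}
After op 2 (add /k 43): {"dfe":45,"k":43,"qxf":92}
After op 3 (add /qxf 10): {"dfe":45,"k":43,"qxf":10}
After op 4 (remove /k): {"dfe":45,"qxf":10}
After op 5 (replace /dfe 8): {"dfe":8,"qxf":10}
After op 6 (remove /qxf): {"dfe":8}
Value at /dfe: 8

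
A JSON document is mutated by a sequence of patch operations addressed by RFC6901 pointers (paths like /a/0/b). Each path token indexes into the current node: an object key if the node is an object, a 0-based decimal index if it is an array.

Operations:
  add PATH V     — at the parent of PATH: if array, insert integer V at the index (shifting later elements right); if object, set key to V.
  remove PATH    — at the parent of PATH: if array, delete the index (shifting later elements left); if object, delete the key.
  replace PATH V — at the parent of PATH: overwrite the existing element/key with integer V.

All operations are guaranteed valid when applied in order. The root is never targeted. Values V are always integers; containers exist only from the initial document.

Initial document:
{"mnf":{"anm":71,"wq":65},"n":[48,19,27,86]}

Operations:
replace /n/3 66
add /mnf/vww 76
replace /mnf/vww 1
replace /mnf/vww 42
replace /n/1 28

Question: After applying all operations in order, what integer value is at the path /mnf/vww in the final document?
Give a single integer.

After op 1 (replace /n/3 66): {"mnf":{"anm":71,"wq":65},"n":[48,19,27,66]}
After op 2 (add /mnf/vww 76): {"mnf":{"anm":71,"vww":76,"wq":65},"n":[48,19,27,66]}
After op 3 (replace /mnf/vww 1): {"mnf":{"anm":71,"vww":1,"wq":65},"n":[48,19,27,66]}
After op 4 (replace /mnf/vww 42): {"mnf":{"anm":71,"vww":42,"wq":65},"n":[48,19,27,66]}
After op 5 (replace /n/1 28): {"mnf":{"anm":71,"vww":42,"wq":65},"n":[48,28,27,66]}
Value at /mnf/vww: 42

Answer: 42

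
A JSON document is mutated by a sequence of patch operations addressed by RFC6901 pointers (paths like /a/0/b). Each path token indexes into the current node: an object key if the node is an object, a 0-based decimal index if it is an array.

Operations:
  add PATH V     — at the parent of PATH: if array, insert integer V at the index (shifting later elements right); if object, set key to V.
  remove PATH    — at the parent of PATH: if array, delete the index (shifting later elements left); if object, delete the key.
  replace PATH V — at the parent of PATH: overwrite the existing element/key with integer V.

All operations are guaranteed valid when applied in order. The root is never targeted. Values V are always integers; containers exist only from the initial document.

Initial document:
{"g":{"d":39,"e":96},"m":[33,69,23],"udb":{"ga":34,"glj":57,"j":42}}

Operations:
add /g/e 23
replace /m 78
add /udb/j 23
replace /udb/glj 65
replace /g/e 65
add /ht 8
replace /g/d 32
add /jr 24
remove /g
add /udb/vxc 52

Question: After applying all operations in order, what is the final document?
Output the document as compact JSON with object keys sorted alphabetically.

After op 1 (add /g/e 23): {"g":{"d":39,"e":23},"m":[33,69,23],"udb":{"ga":34,"glj":57,"j":42}}
After op 2 (replace /m 78): {"g":{"d":39,"e":23},"m":78,"udb":{"ga":34,"glj":57,"j":42}}
After op 3 (add /udb/j 23): {"g":{"d":39,"e":23},"m":78,"udb":{"ga":34,"glj":57,"j":23}}
After op 4 (replace /udb/glj 65): {"g":{"d":39,"e":23},"m":78,"udb":{"ga":34,"glj":65,"j":23}}
After op 5 (replace /g/e 65): {"g":{"d":39,"e":65},"m":78,"udb":{"ga":34,"glj":65,"j":23}}
After op 6 (add /ht 8): {"g":{"d":39,"e":65},"ht":8,"m":78,"udb":{"ga":34,"glj":65,"j":23}}
After op 7 (replace /g/d 32): {"g":{"d":32,"e":65},"ht":8,"m":78,"udb":{"ga":34,"glj":65,"j":23}}
After op 8 (add /jr 24): {"g":{"d":32,"e":65},"ht":8,"jr":24,"m":78,"udb":{"ga":34,"glj":65,"j":23}}
After op 9 (remove /g): {"ht":8,"jr":24,"m":78,"udb":{"ga":34,"glj":65,"j":23}}
After op 10 (add /udb/vxc 52): {"ht":8,"jr":24,"m":78,"udb":{"ga":34,"glj":65,"j":23,"vxc":52}}

Answer: {"ht":8,"jr":24,"m":78,"udb":{"ga":34,"glj":65,"j":23,"vxc":52}}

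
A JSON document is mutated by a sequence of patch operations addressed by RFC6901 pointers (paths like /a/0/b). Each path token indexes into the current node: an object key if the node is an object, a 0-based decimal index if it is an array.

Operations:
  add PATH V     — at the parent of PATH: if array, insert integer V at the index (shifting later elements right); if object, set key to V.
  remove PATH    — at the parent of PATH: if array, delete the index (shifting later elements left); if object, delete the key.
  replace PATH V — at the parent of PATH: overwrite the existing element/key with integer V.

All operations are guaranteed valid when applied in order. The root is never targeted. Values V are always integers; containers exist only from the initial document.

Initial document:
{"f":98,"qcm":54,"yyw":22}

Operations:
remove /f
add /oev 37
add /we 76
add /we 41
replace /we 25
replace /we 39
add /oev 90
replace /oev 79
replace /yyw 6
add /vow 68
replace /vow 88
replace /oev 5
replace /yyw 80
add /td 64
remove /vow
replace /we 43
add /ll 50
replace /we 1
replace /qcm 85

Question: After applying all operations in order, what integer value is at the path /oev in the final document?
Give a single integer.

After op 1 (remove /f): {"qcm":54,"yyw":22}
After op 2 (add /oev 37): {"oev":37,"qcm":54,"yyw":22}
After op 3 (add /we 76): {"oev":37,"qcm":54,"we":76,"yyw":22}
After op 4 (add /we 41): {"oev":37,"qcm":54,"we":41,"yyw":22}
After op 5 (replace /we 25): {"oev":37,"qcm":54,"we":25,"yyw":22}
After op 6 (replace /we 39): {"oev":37,"qcm":54,"we":39,"yyw":22}
After op 7 (add /oev 90): {"oev":90,"qcm":54,"we":39,"yyw":22}
After op 8 (replace /oev 79): {"oev":79,"qcm":54,"we":39,"yyw":22}
After op 9 (replace /yyw 6): {"oev":79,"qcm":54,"we":39,"yyw":6}
After op 10 (add /vow 68): {"oev":79,"qcm":54,"vow":68,"we":39,"yyw":6}
After op 11 (replace /vow 88): {"oev":79,"qcm":54,"vow":88,"we":39,"yyw":6}
After op 12 (replace /oev 5): {"oev":5,"qcm":54,"vow":88,"we":39,"yyw":6}
After op 13 (replace /yyw 80): {"oev":5,"qcm":54,"vow":88,"we":39,"yyw":80}
After op 14 (add /td 64): {"oev":5,"qcm":54,"td":64,"vow":88,"we":39,"yyw":80}
After op 15 (remove /vow): {"oev":5,"qcm":54,"td":64,"we":39,"yyw":80}
After op 16 (replace /we 43): {"oev":5,"qcm":54,"td":64,"we":43,"yyw":80}
After op 17 (add /ll 50): {"ll":50,"oev":5,"qcm":54,"td":64,"we":43,"yyw":80}
After op 18 (replace /we 1): {"ll":50,"oev":5,"qcm":54,"td":64,"we":1,"yyw":80}
After op 19 (replace /qcm 85): {"ll":50,"oev":5,"qcm":85,"td":64,"we":1,"yyw":80}
Value at /oev: 5

Answer: 5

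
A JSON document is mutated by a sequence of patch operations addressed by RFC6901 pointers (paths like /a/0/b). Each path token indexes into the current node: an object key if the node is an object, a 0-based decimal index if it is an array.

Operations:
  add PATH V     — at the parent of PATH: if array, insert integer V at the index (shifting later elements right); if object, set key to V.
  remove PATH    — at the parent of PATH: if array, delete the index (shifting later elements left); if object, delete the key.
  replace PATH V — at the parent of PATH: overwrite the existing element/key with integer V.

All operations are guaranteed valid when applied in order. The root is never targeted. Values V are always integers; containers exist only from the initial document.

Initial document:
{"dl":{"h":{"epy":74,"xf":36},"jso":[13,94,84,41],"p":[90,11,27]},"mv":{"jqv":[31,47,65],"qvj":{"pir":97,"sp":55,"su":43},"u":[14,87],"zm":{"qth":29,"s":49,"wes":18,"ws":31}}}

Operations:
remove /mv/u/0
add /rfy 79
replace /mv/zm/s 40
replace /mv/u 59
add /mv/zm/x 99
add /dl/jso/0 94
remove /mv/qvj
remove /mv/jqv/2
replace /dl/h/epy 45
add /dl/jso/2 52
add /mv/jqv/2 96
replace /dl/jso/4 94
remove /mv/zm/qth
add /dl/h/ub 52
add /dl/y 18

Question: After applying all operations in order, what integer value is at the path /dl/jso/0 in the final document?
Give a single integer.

After op 1 (remove /mv/u/0): {"dl":{"h":{"epy":74,"xf":36},"jso":[13,94,84,41],"p":[90,11,27]},"mv":{"jqv":[31,47,65],"qvj":{"pir":97,"sp":55,"su":43},"u":[87],"zm":{"qth":29,"s":49,"wes":18,"ws":31}}}
After op 2 (add /rfy 79): {"dl":{"h":{"epy":74,"xf":36},"jso":[13,94,84,41],"p":[90,11,27]},"mv":{"jqv":[31,47,65],"qvj":{"pir":97,"sp":55,"su":43},"u":[87],"zm":{"qth":29,"s":49,"wes":18,"ws":31}},"rfy":79}
After op 3 (replace /mv/zm/s 40): {"dl":{"h":{"epy":74,"xf":36},"jso":[13,94,84,41],"p":[90,11,27]},"mv":{"jqv":[31,47,65],"qvj":{"pir":97,"sp":55,"su":43},"u":[87],"zm":{"qth":29,"s":40,"wes":18,"ws":31}},"rfy":79}
After op 4 (replace /mv/u 59): {"dl":{"h":{"epy":74,"xf":36},"jso":[13,94,84,41],"p":[90,11,27]},"mv":{"jqv":[31,47,65],"qvj":{"pir":97,"sp":55,"su":43},"u":59,"zm":{"qth":29,"s":40,"wes":18,"ws":31}},"rfy":79}
After op 5 (add /mv/zm/x 99): {"dl":{"h":{"epy":74,"xf":36},"jso":[13,94,84,41],"p":[90,11,27]},"mv":{"jqv":[31,47,65],"qvj":{"pir":97,"sp":55,"su":43},"u":59,"zm":{"qth":29,"s":40,"wes":18,"ws":31,"x":99}},"rfy":79}
After op 6 (add /dl/jso/0 94): {"dl":{"h":{"epy":74,"xf":36},"jso":[94,13,94,84,41],"p":[90,11,27]},"mv":{"jqv":[31,47,65],"qvj":{"pir":97,"sp":55,"su":43},"u":59,"zm":{"qth":29,"s":40,"wes":18,"ws":31,"x":99}},"rfy":79}
After op 7 (remove /mv/qvj): {"dl":{"h":{"epy":74,"xf":36},"jso":[94,13,94,84,41],"p":[90,11,27]},"mv":{"jqv":[31,47,65],"u":59,"zm":{"qth":29,"s":40,"wes":18,"ws":31,"x":99}},"rfy":79}
After op 8 (remove /mv/jqv/2): {"dl":{"h":{"epy":74,"xf":36},"jso":[94,13,94,84,41],"p":[90,11,27]},"mv":{"jqv":[31,47],"u":59,"zm":{"qth":29,"s":40,"wes":18,"ws":31,"x":99}},"rfy":79}
After op 9 (replace /dl/h/epy 45): {"dl":{"h":{"epy":45,"xf":36},"jso":[94,13,94,84,41],"p":[90,11,27]},"mv":{"jqv":[31,47],"u":59,"zm":{"qth":29,"s":40,"wes":18,"ws":31,"x":99}},"rfy":79}
After op 10 (add /dl/jso/2 52): {"dl":{"h":{"epy":45,"xf":36},"jso":[94,13,52,94,84,41],"p":[90,11,27]},"mv":{"jqv":[31,47],"u":59,"zm":{"qth":29,"s":40,"wes":18,"ws":31,"x":99}},"rfy":79}
After op 11 (add /mv/jqv/2 96): {"dl":{"h":{"epy":45,"xf":36},"jso":[94,13,52,94,84,41],"p":[90,11,27]},"mv":{"jqv":[31,47,96],"u":59,"zm":{"qth":29,"s":40,"wes":18,"ws":31,"x":99}},"rfy":79}
After op 12 (replace /dl/jso/4 94): {"dl":{"h":{"epy":45,"xf":36},"jso":[94,13,52,94,94,41],"p":[90,11,27]},"mv":{"jqv":[31,47,96],"u":59,"zm":{"qth":29,"s":40,"wes":18,"ws":31,"x":99}},"rfy":79}
After op 13 (remove /mv/zm/qth): {"dl":{"h":{"epy":45,"xf":36},"jso":[94,13,52,94,94,41],"p":[90,11,27]},"mv":{"jqv":[31,47,96],"u":59,"zm":{"s":40,"wes":18,"ws":31,"x":99}},"rfy":79}
After op 14 (add /dl/h/ub 52): {"dl":{"h":{"epy":45,"ub":52,"xf":36},"jso":[94,13,52,94,94,41],"p":[90,11,27]},"mv":{"jqv":[31,47,96],"u":59,"zm":{"s":40,"wes":18,"ws":31,"x":99}},"rfy":79}
After op 15 (add /dl/y 18): {"dl":{"h":{"epy":45,"ub":52,"xf":36},"jso":[94,13,52,94,94,41],"p":[90,11,27],"y":18},"mv":{"jqv":[31,47,96],"u":59,"zm":{"s":40,"wes":18,"ws":31,"x":99}},"rfy":79}
Value at /dl/jso/0: 94

Answer: 94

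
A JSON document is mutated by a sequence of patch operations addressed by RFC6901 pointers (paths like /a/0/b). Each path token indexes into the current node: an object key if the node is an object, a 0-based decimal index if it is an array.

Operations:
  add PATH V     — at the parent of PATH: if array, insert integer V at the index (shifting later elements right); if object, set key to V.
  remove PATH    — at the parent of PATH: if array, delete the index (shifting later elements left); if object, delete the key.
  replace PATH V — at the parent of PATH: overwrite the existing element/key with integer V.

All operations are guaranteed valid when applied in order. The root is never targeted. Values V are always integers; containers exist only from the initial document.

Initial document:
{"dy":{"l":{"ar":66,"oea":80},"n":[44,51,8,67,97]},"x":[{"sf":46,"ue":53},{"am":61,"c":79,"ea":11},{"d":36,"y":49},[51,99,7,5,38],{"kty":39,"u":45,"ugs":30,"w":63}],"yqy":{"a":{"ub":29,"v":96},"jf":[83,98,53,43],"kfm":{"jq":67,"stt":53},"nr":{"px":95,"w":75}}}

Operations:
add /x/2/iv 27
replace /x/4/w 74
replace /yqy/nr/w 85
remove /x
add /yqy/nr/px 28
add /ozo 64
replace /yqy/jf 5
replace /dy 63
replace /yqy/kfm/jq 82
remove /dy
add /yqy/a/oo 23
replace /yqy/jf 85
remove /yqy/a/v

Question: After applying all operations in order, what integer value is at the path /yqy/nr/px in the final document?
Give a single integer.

After op 1 (add /x/2/iv 27): {"dy":{"l":{"ar":66,"oea":80},"n":[44,51,8,67,97]},"x":[{"sf":46,"ue":53},{"am":61,"c":79,"ea":11},{"d":36,"iv":27,"y":49},[51,99,7,5,38],{"kty":39,"u":45,"ugs":30,"w":63}],"yqy":{"a":{"ub":29,"v":96},"jf":[83,98,53,43],"kfm":{"jq":67,"stt":53},"nr":{"px":95,"w":75}}}
After op 2 (replace /x/4/w 74): {"dy":{"l":{"ar":66,"oea":80},"n":[44,51,8,67,97]},"x":[{"sf":46,"ue":53},{"am":61,"c":79,"ea":11},{"d":36,"iv":27,"y":49},[51,99,7,5,38],{"kty":39,"u":45,"ugs":30,"w":74}],"yqy":{"a":{"ub":29,"v":96},"jf":[83,98,53,43],"kfm":{"jq":67,"stt":53},"nr":{"px":95,"w":75}}}
After op 3 (replace /yqy/nr/w 85): {"dy":{"l":{"ar":66,"oea":80},"n":[44,51,8,67,97]},"x":[{"sf":46,"ue":53},{"am":61,"c":79,"ea":11},{"d":36,"iv":27,"y":49},[51,99,7,5,38],{"kty":39,"u":45,"ugs":30,"w":74}],"yqy":{"a":{"ub":29,"v":96},"jf":[83,98,53,43],"kfm":{"jq":67,"stt":53},"nr":{"px":95,"w":85}}}
After op 4 (remove /x): {"dy":{"l":{"ar":66,"oea":80},"n":[44,51,8,67,97]},"yqy":{"a":{"ub":29,"v":96},"jf":[83,98,53,43],"kfm":{"jq":67,"stt":53},"nr":{"px":95,"w":85}}}
After op 5 (add /yqy/nr/px 28): {"dy":{"l":{"ar":66,"oea":80},"n":[44,51,8,67,97]},"yqy":{"a":{"ub":29,"v":96},"jf":[83,98,53,43],"kfm":{"jq":67,"stt":53},"nr":{"px":28,"w":85}}}
After op 6 (add /ozo 64): {"dy":{"l":{"ar":66,"oea":80},"n":[44,51,8,67,97]},"ozo":64,"yqy":{"a":{"ub":29,"v":96},"jf":[83,98,53,43],"kfm":{"jq":67,"stt":53},"nr":{"px":28,"w":85}}}
After op 7 (replace /yqy/jf 5): {"dy":{"l":{"ar":66,"oea":80},"n":[44,51,8,67,97]},"ozo":64,"yqy":{"a":{"ub":29,"v":96},"jf":5,"kfm":{"jq":67,"stt":53},"nr":{"px":28,"w":85}}}
After op 8 (replace /dy 63): {"dy":63,"ozo":64,"yqy":{"a":{"ub":29,"v":96},"jf":5,"kfm":{"jq":67,"stt":53},"nr":{"px":28,"w":85}}}
After op 9 (replace /yqy/kfm/jq 82): {"dy":63,"ozo":64,"yqy":{"a":{"ub":29,"v":96},"jf":5,"kfm":{"jq":82,"stt":53},"nr":{"px":28,"w":85}}}
After op 10 (remove /dy): {"ozo":64,"yqy":{"a":{"ub":29,"v":96},"jf":5,"kfm":{"jq":82,"stt":53},"nr":{"px":28,"w":85}}}
After op 11 (add /yqy/a/oo 23): {"ozo":64,"yqy":{"a":{"oo":23,"ub":29,"v":96},"jf":5,"kfm":{"jq":82,"stt":53},"nr":{"px":28,"w":85}}}
After op 12 (replace /yqy/jf 85): {"ozo":64,"yqy":{"a":{"oo":23,"ub":29,"v":96},"jf":85,"kfm":{"jq":82,"stt":53},"nr":{"px":28,"w":85}}}
After op 13 (remove /yqy/a/v): {"ozo":64,"yqy":{"a":{"oo":23,"ub":29},"jf":85,"kfm":{"jq":82,"stt":53},"nr":{"px":28,"w":85}}}
Value at /yqy/nr/px: 28

Answer: 28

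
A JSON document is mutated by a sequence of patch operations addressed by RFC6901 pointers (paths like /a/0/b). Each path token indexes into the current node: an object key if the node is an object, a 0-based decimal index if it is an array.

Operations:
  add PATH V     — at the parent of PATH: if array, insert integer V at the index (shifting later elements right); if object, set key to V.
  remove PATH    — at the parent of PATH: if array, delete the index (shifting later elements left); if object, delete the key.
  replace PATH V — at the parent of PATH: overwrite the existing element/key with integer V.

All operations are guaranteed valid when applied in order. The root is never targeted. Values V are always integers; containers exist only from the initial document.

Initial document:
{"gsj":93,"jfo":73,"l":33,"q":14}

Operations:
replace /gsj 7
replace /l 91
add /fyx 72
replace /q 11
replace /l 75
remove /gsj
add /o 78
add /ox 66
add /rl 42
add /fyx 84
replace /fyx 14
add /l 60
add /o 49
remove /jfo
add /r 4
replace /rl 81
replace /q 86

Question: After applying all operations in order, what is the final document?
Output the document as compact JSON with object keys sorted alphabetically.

After op 1 (replace /gsj 7): {"gsj":7,"jfo":73,"l":33,"q":14}
After op 2 (replace /l 91): {"gsj":7,"jfo":73,"l":91,"q":14}
After op 3 (add /fyx 72): {"fyx":72,"gsj":7,"jfo":73,"l":91,"q":14}
After op 4 (replace /q 11): {"fyx":72,"gsj":7,"jfo":73,"l":91,"q":11}
After op 5 (replace /l 75): {"fyx":72,"gsj":7,"jfo":73,"l":75,"q":11}
After op 6 (remove /gsj): {"fyx":72,"jfo":73,"l":75,"q":11}
After op 7 (add /o 78): {"fyx":72,"jfo":73,"l":75,"o":78,"q":11}
After op 8 (add /ox 66): {"fyx":72,"jfo":73,"l":75,"o":78,"ox":66,"q":11}
After op 9 (add /rl 42): {"fyx":72,"jfo":73,"l":75,"o":78,"ox":66,"q":11,"rl":42}
After op 10 (add /fyx 84): {"fyx":84,"jfo":73,"l":75,"o":78,"ox":66,"q":11,"rl":42}
After op 11 (replace /fyx 14): {"fyx":14,"jfo":73,"l":75,"o":78,"ox":66,"q":11,"rl":42}
After op 12 (add /l 60): {"fyx":14,"jfo":73,"l":60,"o":78,"ox":66,"q":11,"rl":42}
After op 13 (add /o 49): {"fyx":14,"jfo":73,"l":60,"o":49,"ox":66,"q":11,"rl":42}
After op 14 (remove /jfo): {"fyx":14,"l":60,"o":49,"ox":66,"q":11,"rl":42}
After op 15 (add /r 4): {"fyx":14,"l":60,"o":49,"ox":66,"q":11,"r":4,"rl":42}
After op 16 (replace /rl 81): {"fyx":14,"l":60,"o":49,"ox":66,"q":11,"r":4,"rl":81}
After op 17 (replace /q 86): {"fyx":14,"l":60,"o":49,"ox":66,"q":86,"r":4,"rl":81}

Answer: {"fyx":14,"l":60,"o":49,"ox":66,"q":86,"r":4,"rl":81}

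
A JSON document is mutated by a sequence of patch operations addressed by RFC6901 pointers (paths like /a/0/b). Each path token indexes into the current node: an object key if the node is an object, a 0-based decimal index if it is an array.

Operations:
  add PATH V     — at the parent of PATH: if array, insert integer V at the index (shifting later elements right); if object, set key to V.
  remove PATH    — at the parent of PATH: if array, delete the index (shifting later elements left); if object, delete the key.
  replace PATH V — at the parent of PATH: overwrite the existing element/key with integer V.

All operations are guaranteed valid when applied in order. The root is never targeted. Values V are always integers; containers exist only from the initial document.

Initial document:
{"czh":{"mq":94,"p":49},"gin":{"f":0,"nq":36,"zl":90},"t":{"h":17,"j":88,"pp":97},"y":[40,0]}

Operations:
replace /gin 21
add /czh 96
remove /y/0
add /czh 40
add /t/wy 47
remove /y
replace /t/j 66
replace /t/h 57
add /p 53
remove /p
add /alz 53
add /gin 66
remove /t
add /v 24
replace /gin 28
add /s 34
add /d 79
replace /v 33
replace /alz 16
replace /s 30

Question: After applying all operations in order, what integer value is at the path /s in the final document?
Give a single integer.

After op 1 (replace /gin 21): {"czh":{"mq":94,"p":49},"gin":21,"t":{"h":17,"j":88,"pp":97},"y":[40,0]}
After op 2 (add /czh 96): {"czh":96,"gin":21,"t":{"h":17,"j":88,"pp":97},"y":[40,0]}
After op 3 (remove /y/0): {"czh":96,"gin":21,"t":{"h":17,"j":88,"pp":97},"y":[0]}
After op 4 (add /czh 40): {"czh":40,"gin":21,"t":{"h":17,"j":88,"pp":97},"y":[0]}
After op 5 (add /t/wy 47): {"czh":40,"gin":21,"t":{"h":17,"j":88,"pp":97,"wy":47},"y":[0]}
After op 6 (remove /y): {"czh":40,"gin":21,"t":{"h":17,"j":88,"pp":97,"wy":47}}
After op 7 (replace /t/j 66): {"czh":40,"gin":21,"t":{"h":17,"j":66,"pp":97,"wy":47}}
After op 8 (replace /t/h 57): {"czh":40,"gin":21,"t":{"h":57,"j":66,"pp":97,"wy":47}}
After op 9 (add /p 53): {"czh":40,"gin":21,"p":53,"t":{"h":57,"j":66,"pp":97,"wy":47}}
After op 10 (remove /p): {"czh":40,"gin":21,"t":{"h":57,"j":66,"pp":97,"wy":47}}
After op 11 (add /alz 53): {"alz":53,"czh":40,"gin":21,"t":{"h":57,"j":66,"pp":97,"wy":47}}
After op 12 (add /gin 66): {"alz":53,"czh":40,"gin":66,"t":{"h":57,"j":66,"pp":97,"wy":47}}
After op 13 (remove /t): {"alz":53,"czh":40,"gin":66}
After op 14 (add /v 24): {"alz":53,"czh":40,"gin":66,"v":24}
After op 15 (replace /gin 28): {"alz":53,"czh":40,"gin":28,"v":24}
After op 16 (add /s 34): {"alz":53,"czh":40,"gin":28,"s":34,"v":24}
After op 17 (add /d 79): {"alz":53,"czh":40,"d":79,"gin":28,"s":34,"v":24}
After op 18 (replace /v 33): {"alz":53,"czh":40,"d":79,"gin":28,"s":34,"v":33}
After op 19 (replace /alz 16): {"alz":16,"czh":40,"d":79,"gin":28,"s":34,"v":33}
After op 20 (replace /s 30): {"alz":16,"czh":40,"d":79,"gin":28,"s":30,"v":33}
Value at /s: 30

Answer: 30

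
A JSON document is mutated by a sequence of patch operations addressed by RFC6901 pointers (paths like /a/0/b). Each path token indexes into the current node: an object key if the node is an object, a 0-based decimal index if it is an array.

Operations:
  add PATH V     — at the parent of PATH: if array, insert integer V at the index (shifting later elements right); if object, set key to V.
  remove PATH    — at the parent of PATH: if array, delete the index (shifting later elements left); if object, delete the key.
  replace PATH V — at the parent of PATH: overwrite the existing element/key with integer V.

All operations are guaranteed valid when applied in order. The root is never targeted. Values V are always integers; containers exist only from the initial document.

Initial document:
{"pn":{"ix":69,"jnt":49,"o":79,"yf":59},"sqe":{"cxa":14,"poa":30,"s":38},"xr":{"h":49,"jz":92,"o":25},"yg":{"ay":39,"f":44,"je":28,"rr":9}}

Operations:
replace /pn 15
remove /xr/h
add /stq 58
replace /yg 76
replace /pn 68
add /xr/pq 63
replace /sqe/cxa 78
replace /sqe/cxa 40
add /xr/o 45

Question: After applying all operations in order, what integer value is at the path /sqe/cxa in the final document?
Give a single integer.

After op 1 (replace /pn 15): {"pn":15,"sqe":{"cxa":14,"poa":30,"s":38},"xr":{"h":49,"jz":92,"o":25},"yg":{"ay":39,"f":44,"je":28,"rr":9}}
After op 2 (remove /xr/h): {"pn":15,"sqe":{"cxa":14,"poa":30,"s":38},"xr":{"jz":92,"o":25},"yg":{"ay":39,"f":44,"je":28,"rr":9}}
After op 3 (add /stq 58): {"pn":15,"sqe":{"cxa":14,"poa":30,"s":38},"stq":58,"xr":{"jz":92,"o":25},"yg":{"ay":39,"f":44,"je":28,"rr":9}}
After op 4 (replace /yg 76): {"pn":15,"sqe":{"cxa":14,"poa":30,"s":38},"stq":58,"xr":{"jz":92,"o":25},"yg":76}
After op 5 (replace /pn 68): {"pn":68,"sqe":{"cxa":14,"poa":30,"s":38},"stq":58,"xr":{"jz":92,"o":25},"yg":76}
After op 6 (add /xr/pq 63): {"pn":68,"sqe":{"cxa":14,"poa":30,"s":38},"stq":58,"xr":{"jz":92,"o":25,"pq":63},"yg":76}
After op 7 (replace /sqe/cxa 78): {"pn":68,"sqe":{"cxa":78,"poa":30,"s":38},"stq":58,"xr":{"jz":92,"o":25,"pq":63},"yg":76}
After op 8 (replace /sqe/cxa 40): {"pn":68,"sqe":{"cxa":40,"poa":30,"s":38},"stq":58,"xr":{"jz":92,"o":25,"pq":63},"yg":76}
After op 9 (add /xr/o 45): {"pn":68,"sqe":{"cxa":40,"poa":30,"s":38},"stq":58,"xr":{"jz":92,"o":45,"pq":63},"yg":76}
Value at /sqe/cxa: 40

Answer: 40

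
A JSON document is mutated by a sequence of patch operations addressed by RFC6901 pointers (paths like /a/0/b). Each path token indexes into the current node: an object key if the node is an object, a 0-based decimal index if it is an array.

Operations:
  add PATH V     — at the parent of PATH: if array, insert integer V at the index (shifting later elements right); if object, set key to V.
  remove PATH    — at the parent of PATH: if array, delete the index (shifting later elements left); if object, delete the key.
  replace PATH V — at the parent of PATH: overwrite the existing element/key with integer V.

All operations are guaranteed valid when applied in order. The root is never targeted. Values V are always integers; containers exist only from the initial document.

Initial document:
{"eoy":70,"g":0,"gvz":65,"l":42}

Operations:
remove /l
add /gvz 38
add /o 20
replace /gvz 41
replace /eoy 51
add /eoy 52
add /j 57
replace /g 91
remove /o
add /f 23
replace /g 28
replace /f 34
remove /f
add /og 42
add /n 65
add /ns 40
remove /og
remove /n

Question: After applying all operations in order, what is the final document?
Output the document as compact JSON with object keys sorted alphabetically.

Answer: {"eoy":52,"g":28,"gvz":41,"j":57,"ns":40}

Derivation:
After op 1 (remove /l): {"eoy":70,"g":0,"gvz":65}
After op 2 (add /gvz 38): {"eoy":70,"g":0,"gvz":38}
After op 3 (add /o 20): {"eoy":70,"g":0,"gvz":38,"o":20}
After op 4 (replace /gvz 41): {"eoy":70,"g":0,"gvz":41,"o":20}
After op 5 (replace /eoy 51): {"eoy":51,"g":0,"gvz":41,"o":20}
After op 6 (add /eoy 52): {"eoy":52,"g":0,"gvz":41,"o":20}
After op 7 (add /j 57): {"eoy":52,"g":0,"gvz":41,"j":57,"o":20}
After op 8 (replace /g 91): {"eoy":52,"g":91,"gvz":41,"j":57,"o":20}
After op 9 (remove /o): {"eoy":52,"g":91,"gvz":41,"j":57}
After op 10 (add /f 23): {"eoy":52,"f":23,"g":91,"gvz":41,"j":57}
After op 11 (replace /g 28): {"eoy":52,"f":23,"g":28,"gvz":41,"j":57}
After op 12 (replace /f 34): {"eoy":52,"f":34,"g":28,"gvz":41,"j":57}
After op 13 (remove /f): {"eoy":52,"g":28,"gvz":41,"j":57}
After op 14 (add /og 42): {"eoy":52,"g":28,"gvz":41,"j":57,"og":42}
After op 15 (add /n 65): {"eoy":52,"g":28,"gvz":41,"j":57,"n":65,"og":42}
After op 16 (add /ns 40): {"eoy":52,"g":28,"gvz":41,"j":57,"n":65,"ns":40,"og":42}
After op 17 (remove /og): {"eoy":52,"g":28,"gvz":41,"j":57,"n":65,"ns":40}
After op 18 (remove /n): {"eoy":52,"g":28,"gvz":41,"j":57,"ns":40}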